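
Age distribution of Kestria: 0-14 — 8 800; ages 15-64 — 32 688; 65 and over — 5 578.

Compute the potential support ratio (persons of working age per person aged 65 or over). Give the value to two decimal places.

Potential support ratio: 5.86

Potential support ratio = 32 688 / 5 578 = 5.86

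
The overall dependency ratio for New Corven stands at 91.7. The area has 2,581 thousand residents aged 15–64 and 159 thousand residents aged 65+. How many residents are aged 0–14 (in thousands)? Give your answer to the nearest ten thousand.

Total dependency ratio = (youth + elderly) / working-age × 100
91.7 = (Y + 159) / 2,581 × 100
⇒ 2,210

Aged 0–14: 2,210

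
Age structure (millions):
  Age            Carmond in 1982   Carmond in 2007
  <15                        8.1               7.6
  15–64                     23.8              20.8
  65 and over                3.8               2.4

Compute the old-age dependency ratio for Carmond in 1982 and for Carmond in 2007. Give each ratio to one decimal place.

Carmond in 1982: 16.0
Carmond in 2007: 11.5

Carmond in 1982: 3.8 / 23.8 × 100 = 16.0
Carmond in 2007: 2.4 / 20.8 × 100 = 11.5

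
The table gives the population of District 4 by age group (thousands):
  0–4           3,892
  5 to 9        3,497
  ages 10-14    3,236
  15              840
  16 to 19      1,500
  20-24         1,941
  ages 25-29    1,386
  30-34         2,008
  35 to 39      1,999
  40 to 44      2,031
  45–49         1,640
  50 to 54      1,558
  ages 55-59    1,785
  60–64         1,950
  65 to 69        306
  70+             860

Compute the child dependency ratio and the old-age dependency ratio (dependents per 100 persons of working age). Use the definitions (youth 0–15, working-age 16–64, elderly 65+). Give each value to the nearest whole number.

0–15: 3,892 + 3,497 + 3,236 + 840 = 11,465
16–64: 1,500 + 1,941 + 1,386 + 2,008 + 1,999 + 2,031 + 1,640 + 1,558 + 1,785 + 1,950 = 17,798
65+: 306 + 860 = 1,166
Youth dependency ratio = 11,465 / 17,798 × 100 = 64
Old-age dependency ratio = 1,166 / 17,798 × 100 = 7

Youth dependency ratio: 64
Old-age dependency ratio: 7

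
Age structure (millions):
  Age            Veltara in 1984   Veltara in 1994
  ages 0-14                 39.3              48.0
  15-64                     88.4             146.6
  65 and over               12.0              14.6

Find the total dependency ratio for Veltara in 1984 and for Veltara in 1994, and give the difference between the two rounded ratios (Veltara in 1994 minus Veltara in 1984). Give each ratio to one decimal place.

Veltara in 1984: (39.3 + 12.0) / 88.4 × 100 = 51.3 / 88.4 × 100 = 58.0
Veltara in 1994: (48.0 + 14.6) / 146.6 × 100 = 62.6 / 146.6 × 100 = 42.7

Veltara in 1984: 58.0
Veltara in 1994: 42.7
Difference: -15.3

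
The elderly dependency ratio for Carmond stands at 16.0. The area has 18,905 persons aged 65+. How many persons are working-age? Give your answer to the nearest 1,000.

Old-age dependency ratio = elderly / working-age × 100
16.0 = 18,905 / W × 100
⇒ 118,000

Working-age: 118,000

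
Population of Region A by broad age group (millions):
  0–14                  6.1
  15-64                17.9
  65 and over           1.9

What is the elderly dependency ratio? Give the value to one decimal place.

Old-age dependency ratio = 1.9 / 17.9 × 100 = 10.6

Old-age dependency ratio: 10.6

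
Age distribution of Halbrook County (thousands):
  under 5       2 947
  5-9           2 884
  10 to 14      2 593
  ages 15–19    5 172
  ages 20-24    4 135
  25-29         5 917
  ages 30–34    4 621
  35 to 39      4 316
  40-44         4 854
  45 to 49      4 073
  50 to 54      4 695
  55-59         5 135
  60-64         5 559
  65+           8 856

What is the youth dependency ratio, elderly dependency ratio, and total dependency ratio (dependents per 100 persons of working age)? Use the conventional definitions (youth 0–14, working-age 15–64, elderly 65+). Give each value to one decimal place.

Youth dependency ratio: 17.4
Old-age dependency ratio: 18.3
Total dependency ratio: 35.6

0–14: 2 947 + 2 884 + 2 593 = 8 424
15–64: 5 172 + 4 135 + 5 917 + 4 621 + 4 316 + 4 854 + 4 073 + 4 695 + 5 135 + 5 559 = 48 477
65+: 8 856
Youth dependency ratio = 8 424 / 48 477 × 100 = 17.4
Old-age dependency ratio = 8 856 / 48 477 × 100 = 18.3
Total dependency ratio = (8 424 + 8 856) / 48 477 × 100 = 17 280 / 48 477 × 100 = 35.6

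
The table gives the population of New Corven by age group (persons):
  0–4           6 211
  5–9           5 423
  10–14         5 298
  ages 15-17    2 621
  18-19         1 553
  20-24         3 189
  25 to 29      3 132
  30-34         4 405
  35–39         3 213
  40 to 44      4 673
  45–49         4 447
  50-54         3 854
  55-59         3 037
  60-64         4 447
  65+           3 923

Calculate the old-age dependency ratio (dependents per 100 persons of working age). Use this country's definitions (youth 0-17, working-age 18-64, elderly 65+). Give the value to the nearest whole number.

0–17: 6 211 + 5 423 + 5 298 + 2 621 = 19 553
18–64: 1 553 + 3 189 + 3 132 + 4 405 + 3 213 + 4 673 + 4 447 + 3 854 + 3 037 + 4 447 = 35 950
65+: 3 923
Old-age dependency ratio = 3 923 / 35 950 × 100 = 11

Old-age dependency ratio: 11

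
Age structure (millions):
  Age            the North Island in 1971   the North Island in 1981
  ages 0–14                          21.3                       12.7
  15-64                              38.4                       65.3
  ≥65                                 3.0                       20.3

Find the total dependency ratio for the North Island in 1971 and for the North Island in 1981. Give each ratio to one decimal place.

the North Island in 1971: 63.3
the North Island in 1981: 50.5

the North Island in 1971: (21.3 + 3.0) / 38.4 × 100 = 24.3 / 38.4 × 100 = 63.3
the North Island in 1981: (12.7 + 20.3) / 65.3 × 100 = 33.0 / 65.3 × 100 = 50.5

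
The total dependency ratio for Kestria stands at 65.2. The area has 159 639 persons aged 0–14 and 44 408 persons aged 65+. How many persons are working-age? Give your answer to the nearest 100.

Working-age: 313 000

Total dependency ratio = (youth + elderly) / working-age × 100
65.2 = (159 639 + 44 408) / W × 100
⇒ 313 000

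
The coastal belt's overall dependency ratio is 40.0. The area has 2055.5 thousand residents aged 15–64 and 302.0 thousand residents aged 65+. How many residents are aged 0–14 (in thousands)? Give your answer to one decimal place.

Aged 0–14: 520.2

Total dependency ratio = (youth + elderly) / working-age × 100
40.0 = (Y + 302.0) / 2055.5 × 100
⇒ 520.2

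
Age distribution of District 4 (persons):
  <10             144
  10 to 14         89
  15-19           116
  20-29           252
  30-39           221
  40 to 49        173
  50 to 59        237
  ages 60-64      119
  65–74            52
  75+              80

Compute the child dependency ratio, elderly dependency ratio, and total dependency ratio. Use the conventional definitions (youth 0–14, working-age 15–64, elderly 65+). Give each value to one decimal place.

0–14: 144 + 89 = 233
15–64: 116 + 252 + 221 + 173 + 237 + 119 = 1118
65+: 52 + 80 = 132
Youth dependency ratio = 233 / 1118 × 100 = 20.8
Old-age dependency ratio = 132 / 1118 × 100 = 11.8
Total dependency ratio = (233 + 132) / 1118 × 100 = 365 / 1118 × 100 = 32.6

Youth dependency ratio: 20.8
Old-age dependency ratio: 11.8
Total dependency ratio: 32.6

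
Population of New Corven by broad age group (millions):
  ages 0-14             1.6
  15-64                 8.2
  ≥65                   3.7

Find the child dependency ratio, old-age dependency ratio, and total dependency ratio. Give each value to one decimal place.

Youth dependency ratio: 19.5
Old-age dependency ratio: 45.1
Total dependency ratio: 64.6

Youth dependency ratio = 1.6 / 8.2 × 100 = 19.5
Old-age dependency ratio = 3.7 / 8.2 × 100 = 45.1
Total dependency ratio = (1.6 + 3.7) / 8.2 × 100 = 5.3 / 8.2 × 100 = 64.6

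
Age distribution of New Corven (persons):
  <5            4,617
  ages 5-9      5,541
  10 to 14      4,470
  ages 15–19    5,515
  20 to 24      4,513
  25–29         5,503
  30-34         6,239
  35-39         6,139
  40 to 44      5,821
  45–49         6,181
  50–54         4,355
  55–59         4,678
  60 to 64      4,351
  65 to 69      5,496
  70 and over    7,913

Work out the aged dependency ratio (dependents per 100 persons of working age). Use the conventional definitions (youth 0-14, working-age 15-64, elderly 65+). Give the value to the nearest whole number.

0–14: 4,617 + 5,541 + 4,470 = 14,628
15–64: 5,515 + 4,513 + 5,503 + 6,239 + 6,139 + 5,821 + 6,181 + 4,355 + 4,678 + 4,351 = 53,295
65+: 5,496 + 7,913 = 13,409
Old-age dependency ratio = 13,409 / 53,295 × 100 = 25

Old-age dependency ratio: 25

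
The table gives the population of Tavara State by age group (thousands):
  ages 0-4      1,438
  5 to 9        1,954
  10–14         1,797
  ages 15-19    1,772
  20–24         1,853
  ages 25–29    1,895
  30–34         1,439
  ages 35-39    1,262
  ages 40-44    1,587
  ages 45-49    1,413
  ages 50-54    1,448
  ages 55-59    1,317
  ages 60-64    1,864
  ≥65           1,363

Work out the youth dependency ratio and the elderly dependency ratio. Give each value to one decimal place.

0–14: 1,438 + 1,954 + 1,797 = 5,189
15–64: 1,772 + 1,853 + 1,895 + 1,439 + 1,262 + 1,587 + 1,413 + 1,448 + 1,317 + 1,864 = 15,850
65+: 1,363
Youth dependency ratio = 5,189 / 15,850 × 100 = 32.7
Old-age dependency ratio = 1,363 / 15,850 × 100 = 8.6

Youth dependency ratio: 32.7
Old-age dependency ratio: 8.6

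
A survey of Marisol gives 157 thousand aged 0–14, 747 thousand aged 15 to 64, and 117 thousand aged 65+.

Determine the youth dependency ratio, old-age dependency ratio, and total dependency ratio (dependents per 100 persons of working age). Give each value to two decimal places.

Youth dependency ratio: 21.02
Old-age dependency ratio: 15.66
Total dependency ratio: 36.68

Youth dependency ratio = 157 / 747 × 100 = 21.02
Old-age dependency ratio = 117 / 747 × 100 = 15.66
Total dependency ratio = (157 + 117) / 747 × 100 = 274 / 747 × 100 = 36.68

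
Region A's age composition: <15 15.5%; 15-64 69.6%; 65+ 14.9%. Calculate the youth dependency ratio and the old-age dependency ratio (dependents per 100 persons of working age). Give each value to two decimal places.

Youth dependency ratio: 22.27
Old-age dependency ratio: 21.41

Youth dependency ratio = 15.5 / 69.6 × 100 = 22.27
Old-age dependency ratio = 14.9 / 69.6 × 100 = 21.41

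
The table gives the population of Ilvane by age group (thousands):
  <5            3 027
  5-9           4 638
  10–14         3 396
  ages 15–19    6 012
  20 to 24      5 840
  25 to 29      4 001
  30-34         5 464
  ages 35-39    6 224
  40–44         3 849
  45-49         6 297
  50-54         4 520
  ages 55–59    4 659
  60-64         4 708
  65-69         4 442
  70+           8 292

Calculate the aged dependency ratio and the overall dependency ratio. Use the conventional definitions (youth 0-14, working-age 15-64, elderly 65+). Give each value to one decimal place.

Old-age dependency ratio: 24.7
Total dependency ratio: 46.1

0–14: 3 027 + 4 638 + 3 396 = 11 061
15–64: 6 012 + 5 840 + 4 001 + 5 464 + 6 224 + 3 849 + 6 297 + 4 520 + 4 659 + 4 708 = 51 574
65+: 4 442 + 8 292 = 12 734
Old-age dependency ratio = 12 734 / 51 574 × 100 = 24.7
Total dependency ratio = (11 061 + 12 734) / 51 574 × 100 = 23 795 / 51 574 × 100 = 46.1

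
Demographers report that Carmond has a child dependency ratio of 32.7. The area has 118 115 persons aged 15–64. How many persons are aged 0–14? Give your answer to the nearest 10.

Youth dependency ratio = youth / working-age × 100
32.7 = Y / 118 115 × 100
⇒ 38 620

Aged 0–14: 38 620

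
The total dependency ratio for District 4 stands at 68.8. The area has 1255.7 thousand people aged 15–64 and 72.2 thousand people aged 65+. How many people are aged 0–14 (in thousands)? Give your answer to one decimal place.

Total dependency ratio = (youth + elderly) / working-age × 100
68.8 = (Y + 72.2) / 1255.7 × 100
⇒ 791.7

Aged 0–14: 791.7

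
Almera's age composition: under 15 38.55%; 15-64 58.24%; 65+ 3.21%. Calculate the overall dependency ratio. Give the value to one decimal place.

Total dependency ratio = (38.55 + 3.21) / 58.24 × 100 = 41.76 / 58.24 × 100 = 71.7

Total dependency ratio: 71.7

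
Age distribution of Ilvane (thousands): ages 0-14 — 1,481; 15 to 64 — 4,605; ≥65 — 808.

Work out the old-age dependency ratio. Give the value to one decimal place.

Old-age dependency ratio: 17.5

Old-age dependency ratio = 808 / 4,605 × 100 = 17.5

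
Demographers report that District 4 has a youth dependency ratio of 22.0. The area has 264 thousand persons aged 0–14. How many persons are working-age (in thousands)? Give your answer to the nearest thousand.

Youth dependency ratio = youth / working-age × 100
22.0 = 264 / W × 100
⇒ 1 200

Working-age: 1 200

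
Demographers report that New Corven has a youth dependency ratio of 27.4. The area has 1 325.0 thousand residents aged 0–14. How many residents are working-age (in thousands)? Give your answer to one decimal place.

Working-age: 4 835.8

Youth dependency ratio = youth / working-age × 100
27.4 = 1 325.0 / W × 100
⇒ 4 835.8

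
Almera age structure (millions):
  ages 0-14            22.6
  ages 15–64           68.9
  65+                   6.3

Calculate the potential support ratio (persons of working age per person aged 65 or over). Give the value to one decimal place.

Potential support ratio: 10.9

Potential support ratio = 68.9 / 6.3 = 10.9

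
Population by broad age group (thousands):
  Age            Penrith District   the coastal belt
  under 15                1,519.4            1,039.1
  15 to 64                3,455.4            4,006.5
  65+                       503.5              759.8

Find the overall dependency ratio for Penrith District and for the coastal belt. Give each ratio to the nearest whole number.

Penrith District: 59
the coastal belt: 45

Penrith District: (1,519.4 + 503.5) / 3,455.4 × 100 = 2,022.9 / 3,455.4 × 100 = 59
the coastal belt: (1,039.1 + 759.8) / 4,006.5 × 100 = 1,798.9 / 4,006.5 × 100 = 45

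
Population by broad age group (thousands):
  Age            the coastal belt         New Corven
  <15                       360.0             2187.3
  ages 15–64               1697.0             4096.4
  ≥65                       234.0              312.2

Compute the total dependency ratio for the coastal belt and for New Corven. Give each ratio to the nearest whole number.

the coastal belt: (360.0 + 234.0) / 1697.0 × 100 = 594.0 / 1697.0 × 100 = 35
New Corven: (2187.3 + 312.2) / 4096.4 × 100 = 2499.5 / 4096.4 × 100 = 61

the coastal belt: 35
New Corven: 61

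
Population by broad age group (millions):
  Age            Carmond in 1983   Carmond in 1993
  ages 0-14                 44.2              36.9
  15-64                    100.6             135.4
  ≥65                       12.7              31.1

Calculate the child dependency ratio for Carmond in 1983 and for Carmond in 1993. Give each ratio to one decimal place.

Carmond in 1983: 44.2 / 100.6 × 100 = 43.9
Carmond in 1993: 36.9 / 135.4 × 100 = 27.3

Carmond in 1983: 43.9
Carmond in 1993: 27.3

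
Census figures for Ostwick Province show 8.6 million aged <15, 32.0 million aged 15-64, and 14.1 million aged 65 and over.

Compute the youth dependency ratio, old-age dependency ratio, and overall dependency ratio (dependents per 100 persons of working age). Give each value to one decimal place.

Youth dependency ratio: 26.9
Old-age dependency ratio: 44.1
Total dependency ratio: 70.9

Youth dependency ratio = 8.6 / 32.0 × 100 = 26.9
Old-age dependency ratio = 14.1 / 32.0 × 100 = 44.1
Total dependency ratio = (8.6 + 14.1) / 32.0 × 100 = 22.7 / 32.0 × 100 = 70.9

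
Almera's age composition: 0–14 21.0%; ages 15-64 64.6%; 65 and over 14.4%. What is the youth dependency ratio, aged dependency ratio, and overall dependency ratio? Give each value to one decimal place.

Youth dependency ratio: 32.5
Old-age dependency ratio: 22.3
Total dependency ratio: 54.8

Youth dependency ratio = 21.0 / 64.6 × 100 = 32.5
Old-age dependency ratio = 14.4 / 64.6 × 100 = 22.3
Total dependency ratio = (21.0 + 14.4) / 64.6 × 100 = 35.4 / 64.6 × 100 = 54.8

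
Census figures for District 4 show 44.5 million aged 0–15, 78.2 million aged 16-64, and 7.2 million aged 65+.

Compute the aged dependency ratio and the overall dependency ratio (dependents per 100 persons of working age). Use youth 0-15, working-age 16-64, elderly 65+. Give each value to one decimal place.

Old-age dependency ratio: 9.2
Total dependency ratio: 66.1

Old-age dependency ratio = 7.2 / 78.2 × 100 = 9.2
Total dependency ratio = (44.5 + 7.2) / 78.2 × 100 = 51.7 / 78.2 × 100 = 66.1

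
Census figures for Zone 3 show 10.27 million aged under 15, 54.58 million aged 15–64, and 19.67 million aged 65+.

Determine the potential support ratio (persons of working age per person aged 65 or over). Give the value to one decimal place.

Potential support ratio = 54.58 / 19.67 = 2.8

Potential support ratio: 2.8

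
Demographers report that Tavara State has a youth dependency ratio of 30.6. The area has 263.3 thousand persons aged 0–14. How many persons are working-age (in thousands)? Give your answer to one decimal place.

Youth dependency ratio = youth / working-age × 100
30.6 = 263.3 / W × 100
⇒ 860.5

Working-age: 860.5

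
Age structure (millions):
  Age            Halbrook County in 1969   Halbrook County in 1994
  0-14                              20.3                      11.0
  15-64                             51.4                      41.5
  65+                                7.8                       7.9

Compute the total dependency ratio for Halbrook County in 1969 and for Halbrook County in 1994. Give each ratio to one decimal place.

Halbrook County in 1969: 54.7
Halbrook County in 1994: 45.5

Halbrook County in 1969: (20.3 + 7.8) / 51.4 × 100 = 28.1 / 51.4 × 100 = 54.7
Halbrook County in 1994: (11.0 + 7.9) / 41.5 × 100 = 18.9 / 41.5 × 100 = 45.5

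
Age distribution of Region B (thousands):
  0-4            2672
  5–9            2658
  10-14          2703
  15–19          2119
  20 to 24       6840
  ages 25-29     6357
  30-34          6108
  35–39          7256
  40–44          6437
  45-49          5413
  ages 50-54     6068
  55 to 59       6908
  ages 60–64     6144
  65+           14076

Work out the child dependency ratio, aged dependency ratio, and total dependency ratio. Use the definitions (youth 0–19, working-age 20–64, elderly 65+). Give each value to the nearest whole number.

Youth dependency ratio: 18
Old-age dependency ratio: 24
Total dependency ratio: 42

0–19: 2672 + 2658 + 2703 + 2119 = 10152
20–64: 6840 + 6357 + 6108 + 7256 + 6437 + 5413 + 6068 + 6908 + 6144 = 57531
65+: 14076
Youth dependency ratio = 10152 / 57531 × 100 = 18
Old-age dependency ratio = 14076 / 57531 × 100 = 24
Total dependency ratio = (10152 + 14076) / 57531 × 100 = 24228 / 57531 × 100 = 42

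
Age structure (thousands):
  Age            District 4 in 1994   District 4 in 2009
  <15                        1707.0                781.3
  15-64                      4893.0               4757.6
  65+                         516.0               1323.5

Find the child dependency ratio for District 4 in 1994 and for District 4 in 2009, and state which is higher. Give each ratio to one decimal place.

District 4 in 1994: 1707.0 / 4893.0 × 100 = 34.9
District 4 in 2009: 781.3 / 4757.6 × 100 = 16.4

District 4 in 1994: 34.9
District 4 in 2009: 16.4
Higher: District 4 in 1994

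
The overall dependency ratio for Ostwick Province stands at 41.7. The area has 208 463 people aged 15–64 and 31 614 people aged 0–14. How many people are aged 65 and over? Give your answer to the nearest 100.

Aged 65 and over: 55 300

Total dependency ratio = (youth + elderly) / working-age × 100
41.7 = (31 614 + E) / 208 463 × 100
⇒ 55 300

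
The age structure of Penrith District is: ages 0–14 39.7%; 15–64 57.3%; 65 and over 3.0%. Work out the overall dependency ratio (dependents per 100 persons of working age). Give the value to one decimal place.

Total dependency ratio = (39.7 + 3.0) / 57.3 × 100 = 42.7 / 57.3 × 100 = 74.5

Total dependency ratio: 74.5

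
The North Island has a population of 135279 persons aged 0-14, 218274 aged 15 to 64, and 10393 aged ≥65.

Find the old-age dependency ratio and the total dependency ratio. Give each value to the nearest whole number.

Old-age dependency ratio: 5
Total dependency ratio: 67

Old-age dependency ratio = 10393 / 218274 × 100 = 5
Total dependency ratio = (135279 + 10393) / 218274 × 100 = 145672 / 218274 × 100 = 67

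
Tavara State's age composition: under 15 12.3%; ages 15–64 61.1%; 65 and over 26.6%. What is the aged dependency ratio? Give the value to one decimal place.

Old-age dependency ratio: 43.5

Old-age dependency ratio = 26.6 / 61.1 × 100 = 43.5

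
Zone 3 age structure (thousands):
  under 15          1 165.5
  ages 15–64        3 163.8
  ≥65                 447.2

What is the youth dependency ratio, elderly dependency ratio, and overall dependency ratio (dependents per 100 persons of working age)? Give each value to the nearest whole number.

Youth dependency ratio = 1 165.5 / 3 163.8 × 100 = 37
Old-age dependency ratio = 447.2 / 3 163.8 × 100 = 14
Total dependency ratio = (1 165.5 + 447.2) / 3 163.8 × 100 = 1 612.7 / 3 163.8 × 100 = 51

Youth dependency ratio: 37
Old-age dependency ratio: 14
Total dependency ratio: 51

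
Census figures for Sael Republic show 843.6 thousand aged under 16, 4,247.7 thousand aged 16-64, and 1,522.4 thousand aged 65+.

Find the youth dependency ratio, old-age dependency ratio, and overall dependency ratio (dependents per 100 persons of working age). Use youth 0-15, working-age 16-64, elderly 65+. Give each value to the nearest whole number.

Youth dependency ratio: 20
Old-age dependency ratio: 36
Total dependency ratio: 56

Youth dependency ratio = 843.6 / 4,247.7 × 100 = 20
Old-age dependency ratio = 1,522.4 / 4,247.7 × 100 = 36
Total dependency ratio = (843.6 + 1,522.4) / 4,247.7 × 100 = 2,366.0 / 4,247.7 × 100 = 56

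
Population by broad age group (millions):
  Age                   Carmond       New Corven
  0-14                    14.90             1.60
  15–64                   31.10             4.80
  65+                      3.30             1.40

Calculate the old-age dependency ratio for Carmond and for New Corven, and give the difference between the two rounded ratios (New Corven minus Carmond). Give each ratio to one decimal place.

Carmond: 3.30 / 31.10 × 100 = 10.6
New Corven: 1.40 / 4.80 × 100 = 29.2

Carmond: 10.6
New Corven: 29.2
Difference: +18.6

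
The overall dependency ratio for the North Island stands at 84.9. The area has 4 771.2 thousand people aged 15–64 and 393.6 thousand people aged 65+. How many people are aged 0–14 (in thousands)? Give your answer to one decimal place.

Aged 0–14: 3 657.1

Total dependency ratio = (youth + elderly) / working-age × 100
84.9 = (Y + 393.6) / 4 771.2 × 100
⇒ 3 657.1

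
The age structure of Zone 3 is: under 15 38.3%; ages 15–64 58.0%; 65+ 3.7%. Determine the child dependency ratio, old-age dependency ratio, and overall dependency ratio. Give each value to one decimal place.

Youth dependency ratio = 38.3 / 58.0 × 100 = 66.0
Old-age dependency ratio = 3.7 / 58.0 × 100 = 6.4
Total dependency ratio = (38.3 + 3.7) / 58.0 × 100 = 42.0 / 58.0 × 100 = 72.4

Youth dependency ratio: 66.0
Old-age dependency ratio: 6.4
Total dependency ratio: 72.4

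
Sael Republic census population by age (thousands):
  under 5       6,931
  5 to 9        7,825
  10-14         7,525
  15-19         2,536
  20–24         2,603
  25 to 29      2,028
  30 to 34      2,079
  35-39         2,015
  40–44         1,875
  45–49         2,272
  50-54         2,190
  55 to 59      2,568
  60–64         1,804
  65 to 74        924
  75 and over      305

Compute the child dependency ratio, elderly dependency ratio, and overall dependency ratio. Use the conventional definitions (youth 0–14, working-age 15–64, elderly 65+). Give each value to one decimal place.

0–14: 6,931 + 7,825 + 7,525 = 22,281
15–64: 2,536 + 2,603 + 2,028 + 2,079 + 2,015 + 1,875 + 2,272 + 2,190 + 2,568 + 1,804 = 21,970
65+: 924 + 305 = 1,229
Youth dependency ratio = 22,281 / 21,970 × 100 = 101.4
Old-age dependency ratio = 1,229 / 21,970 × 100 = 5.6
Total dependency ratio = (22,281 + 1,229) / 21,970 × 100 = 23,510 / 21,970 × 100 = 107.0

Youth dependency ratio: 101.4
Old-age dependency ratio: 5.6
Total dependency ratio: 107.0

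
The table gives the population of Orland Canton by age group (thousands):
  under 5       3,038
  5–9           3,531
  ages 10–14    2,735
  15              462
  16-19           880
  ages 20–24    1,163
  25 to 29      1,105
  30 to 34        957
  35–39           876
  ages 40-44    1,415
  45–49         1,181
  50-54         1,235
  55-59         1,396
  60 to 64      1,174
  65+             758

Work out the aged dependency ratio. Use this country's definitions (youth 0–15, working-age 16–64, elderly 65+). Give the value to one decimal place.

Old-age dependency ratio: 6.7

0–15: 3,038 + 3,531 + 2,735 + 462 = 9,766
16–64: 880 + 1,163 + 1,105 + 957 + 876 + 1,415 + 1,181 + 1,235 + 1,396 + 1,174 = 11,382
65+: 758
Old-age dependency ratio = 758 / 11,382 × 100 = 6.7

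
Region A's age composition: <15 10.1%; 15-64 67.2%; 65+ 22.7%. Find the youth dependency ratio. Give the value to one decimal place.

Youth dependency ratio = 10.1 / 67.2 × 100 = 15.0

Youth dependency ratio: 15.0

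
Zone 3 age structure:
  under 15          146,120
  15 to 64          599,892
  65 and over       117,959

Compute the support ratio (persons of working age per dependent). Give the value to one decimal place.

Support ratio: 2.3

Support ratio = 599,892 / (146,120 + 117,959) = 599,892 / 264,079 = 2.3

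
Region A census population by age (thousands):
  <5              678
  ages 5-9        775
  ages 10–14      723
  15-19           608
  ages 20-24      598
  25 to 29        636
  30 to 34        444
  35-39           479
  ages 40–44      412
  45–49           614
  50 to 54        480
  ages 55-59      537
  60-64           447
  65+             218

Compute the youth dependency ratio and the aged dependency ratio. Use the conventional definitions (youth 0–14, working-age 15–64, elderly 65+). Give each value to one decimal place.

Youth dependency ratio: 41.4
Old-age dependency ratio: 4.1

0–14: 678 + 775 + 723 = 2176
15–64: 608 + 598 + 636 + 444 + 479 + 412 + 614 + 480 + 537 + 447 = 5255
65+: 218
Youth dependency ratio = 2176 / 5255 × 100 = 41.4
Old-age dependency ratio = 218 / 5255 × 100 = 4.1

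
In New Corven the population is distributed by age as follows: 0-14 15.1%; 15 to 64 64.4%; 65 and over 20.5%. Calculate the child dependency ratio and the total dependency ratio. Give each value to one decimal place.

Youth dependency ratio = 15.1 / 64.4 × 100 = 23.4
Total dependency ratio = (15.1 + 20.5) / 64.4 × 100 = 35.6 / 64.4 × 100 = 55.3

Youth dependency ratio: 23.4
Total dependency ratio: 55.3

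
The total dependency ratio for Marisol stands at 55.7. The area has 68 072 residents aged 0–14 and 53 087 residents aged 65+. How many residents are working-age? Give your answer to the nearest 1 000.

Total dependency ratio = (youth + elderly) / working-age × 100
55.7 = (68 072 + 53 087) / W × 100
⇒ 218 000

Working-age: 218 000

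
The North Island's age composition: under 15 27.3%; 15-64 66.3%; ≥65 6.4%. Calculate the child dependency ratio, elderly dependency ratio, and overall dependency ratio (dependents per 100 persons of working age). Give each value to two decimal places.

Youth dependency ratio: 41.18
Old-age dependency ratio: 9.65
Total dependency ratio: 50.83

Youth dependency ratio = 27.3 / 66.3 × 100 = 41.18
Old-age dependency ratio = 6.4 / 66.3 × 100 = 9.65
Total dependency ratio = (27.3 + 6.4) / 66.3 × 100 = 33.7 / 66.3 × 100 = 50.83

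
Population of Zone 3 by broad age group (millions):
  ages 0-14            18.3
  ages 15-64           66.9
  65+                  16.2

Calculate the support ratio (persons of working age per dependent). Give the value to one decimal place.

Support ratio: 1.9

Support ratio = 66.9 / (18.3 + 16.2) = 66.9 / 34.5 = 1.9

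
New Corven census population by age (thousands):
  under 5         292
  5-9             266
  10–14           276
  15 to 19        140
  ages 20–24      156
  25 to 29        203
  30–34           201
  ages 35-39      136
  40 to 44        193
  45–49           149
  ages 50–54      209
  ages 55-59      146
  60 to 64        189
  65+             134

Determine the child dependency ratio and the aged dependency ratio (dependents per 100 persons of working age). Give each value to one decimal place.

0–14: 292 + 266 + 276 = 834
15–64: 140 + 156 + 203 + 201 + 136 + 193 + 149 + 209 + 146 + 189 = 1 722
65+: 134
Youth dependency ratio = 834 / 1 722 × 100 = 48.4
Old-age dependency ratio = 134 / 1 722 × 100 = 7.8

Youth dependency ratio: 48.4
Old-age dependency ratio: 7.8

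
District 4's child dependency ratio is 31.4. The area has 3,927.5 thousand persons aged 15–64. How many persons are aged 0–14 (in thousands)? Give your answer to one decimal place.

Youth dependency ratio = youth / working-age × 100
31.4 = Y / 3,927.5 × 100
⇒ 1,233.2

Aged 0–14: 1,233.2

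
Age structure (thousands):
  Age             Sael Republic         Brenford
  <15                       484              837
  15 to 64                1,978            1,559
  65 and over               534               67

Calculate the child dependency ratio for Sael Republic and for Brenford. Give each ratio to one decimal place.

Sael Republic: 24.5
Brenford: 53.7

Sael Republic: 484 / 1,978 × 100 = 24.5
Brenford: 837 / 1,559 × 100 = 53.7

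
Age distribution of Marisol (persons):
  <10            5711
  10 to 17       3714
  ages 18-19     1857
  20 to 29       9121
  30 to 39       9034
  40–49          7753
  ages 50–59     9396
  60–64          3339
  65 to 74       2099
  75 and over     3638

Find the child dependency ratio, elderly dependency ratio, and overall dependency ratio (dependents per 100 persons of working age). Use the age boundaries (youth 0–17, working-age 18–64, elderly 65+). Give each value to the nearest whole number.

Youth dependency ratio: 23
Old-age dependency ratio: 14
Total dependency ratio: 37

0–17: 5711 + 3714 = 9425
18–64: 1857 + 9121 + 9034 + 7753 + 9396 + 3339 = 40500
65+: 2099 + 3638 = 5737
Youth dependency ratio = 9425 / 40500 × 100 = 23
Old-age dependency ratio = 5737 / 40500 × 100 = 14
Total dependency ratio = (9425 + 5737) / 40500 × 100 = 15162 / 40500 × 100 = 37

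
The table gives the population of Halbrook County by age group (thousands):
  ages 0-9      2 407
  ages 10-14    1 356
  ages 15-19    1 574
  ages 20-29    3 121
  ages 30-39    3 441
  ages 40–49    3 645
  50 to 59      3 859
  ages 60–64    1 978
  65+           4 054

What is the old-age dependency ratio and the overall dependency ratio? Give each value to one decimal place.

Old-age dependency ratio: 23.0
Total dependency ratio: 44.4

0–14: 2 407 + 1 356 = 3 763
15–64: 1 574 + 3 121 + 3 441 + 3 645 + 3 859 + 1 978 = 17 618
65+: 4 054
Old-age dependency ratio = 4 054 / 17 618 × 100 = 23.0
Total dependency ratio = (3 763 + 4 054) / 17 618 × 100 = 7 817 / 17 618 × 100 = 44.4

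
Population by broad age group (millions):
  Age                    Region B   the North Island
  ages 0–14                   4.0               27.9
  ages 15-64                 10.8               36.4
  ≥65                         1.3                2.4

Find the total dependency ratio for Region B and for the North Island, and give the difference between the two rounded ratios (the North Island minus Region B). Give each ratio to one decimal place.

Region B: (4.0 + 1.3) / 10.8 × 100 = 5.3 / 10.8 × 100 = 49.1
the North Island: (27.9 + 2.4) / 36.4 × 100 = 30.3 / 36.4 × 100 = 83.2

Region B: 49.1
the North Island: 83.2
Difference: +34.1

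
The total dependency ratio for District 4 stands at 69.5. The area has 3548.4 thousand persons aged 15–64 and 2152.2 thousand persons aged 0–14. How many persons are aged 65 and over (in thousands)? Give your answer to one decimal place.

Total dependency ratio = (youth + elderly) / working-age × 100
69.5 = (2152.2 + E) / 3548.4 × 100
⇒ 313.9

Aged 65 and over: 313.9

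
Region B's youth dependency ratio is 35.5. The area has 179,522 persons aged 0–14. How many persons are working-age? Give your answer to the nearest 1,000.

Working-age: 506,000

Youth dependency ratio = youth / working-age × 100
35.5 = 179,522 / W × 100
⇒ 506,000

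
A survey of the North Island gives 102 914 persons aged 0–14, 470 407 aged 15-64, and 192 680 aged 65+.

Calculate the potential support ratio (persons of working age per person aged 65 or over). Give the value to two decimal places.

Potential support ratio = 470 407 / 192 680 = 2.44

Potential support ratio: 2.44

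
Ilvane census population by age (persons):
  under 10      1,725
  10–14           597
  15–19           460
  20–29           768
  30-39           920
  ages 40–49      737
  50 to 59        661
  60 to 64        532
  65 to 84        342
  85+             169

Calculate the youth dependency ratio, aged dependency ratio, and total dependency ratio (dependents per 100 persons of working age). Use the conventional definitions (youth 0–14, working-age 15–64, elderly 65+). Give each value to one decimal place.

Youth dependency ratio: 56.9
Old-age dependency ratio: 12.5
Total dependency ratio: 69.5

0–14: 1,725 + 597 = 2,322
15–64: 460 + 768 + 920 + 737 + 661 + 532 = 4,078
65+: 342 + 169 = 511
Youth dependency ratio = 2,322 / 4,078 × 100 = 56.9
Old-age dependency ratio = 511 / 4,078 × 100 = 12.5
Total dependency ratio = (2,322 + 511) / 4,078 × 100 = 2,833 / 4,078 × 100 = 69.5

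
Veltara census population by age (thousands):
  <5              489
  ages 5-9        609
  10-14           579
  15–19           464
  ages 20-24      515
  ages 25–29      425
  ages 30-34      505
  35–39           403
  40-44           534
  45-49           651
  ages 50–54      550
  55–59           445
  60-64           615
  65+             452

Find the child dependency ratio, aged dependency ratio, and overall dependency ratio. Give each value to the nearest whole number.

Youth dependency ratio: 33
Old-age dependency ratio: 9
Total dependency ratio: 42

0–14: 489 + 609 + 579 = 1,677
15–64: 464 + 515 + 425 + 505 + 403 + 534 + 651 + 550 + 445 + 615 = 5,107
65+: 452
Youth dependency ratio = 1,677 / 5,107 × 100 = 33
Old-age dependency ratio = 452 / 5,107 × 100 = 9
Total dependency ratio = (1,677 + 452) / 5,107 × 100 = 2,129 / 5,107 × 100 = 42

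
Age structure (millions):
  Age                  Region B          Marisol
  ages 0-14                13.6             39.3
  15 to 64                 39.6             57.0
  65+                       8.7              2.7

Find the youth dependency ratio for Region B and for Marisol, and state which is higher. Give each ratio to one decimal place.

Region B: 13.6 / 39.6 × 100 = 34.3
Marisol: 39.3 / 57.0 × 100 = 68.9

Region B: 34.3
Marisol: 68.9
Higher: Marisol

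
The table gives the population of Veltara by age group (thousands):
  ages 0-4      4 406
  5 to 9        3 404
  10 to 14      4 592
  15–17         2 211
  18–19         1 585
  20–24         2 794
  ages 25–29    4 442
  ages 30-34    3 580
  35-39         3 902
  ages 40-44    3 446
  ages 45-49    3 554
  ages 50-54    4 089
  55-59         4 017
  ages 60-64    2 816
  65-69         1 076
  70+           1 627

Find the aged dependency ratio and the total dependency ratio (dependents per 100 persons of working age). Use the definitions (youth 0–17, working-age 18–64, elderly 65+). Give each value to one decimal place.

0–17: 4 406 + 3 404 + 4 592 + 2 211 = 14 613
18–64: 1 585 + 2 794 + 4 442 + 3 580 + 3 902 + 3 446 + 3 554 + 4 089 + 4 017 + 2 816 = 34 225
65+: 1 076 + 1 627 = 2 703
Old-age dependency ratio = 2 703 / 34 225 × 100 = 7.9
Total dependency ratio = (14 613 + 2 703) / 34 225 × 100 = 17 316 / 34 225 × 100 = 50.6

Old-age dependency ratio: 7.9
Total dependency ratio: 50.6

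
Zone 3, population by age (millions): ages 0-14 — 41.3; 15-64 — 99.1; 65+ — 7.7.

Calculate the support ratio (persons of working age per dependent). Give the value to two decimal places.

Support ratio: 2.02

Support ratio = 99.1 / (41.3 + 7.7) = 99.1 / 49.0 = 2.02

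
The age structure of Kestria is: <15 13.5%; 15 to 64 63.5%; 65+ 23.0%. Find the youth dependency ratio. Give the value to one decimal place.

Youth dependency ratio = 13.5 / 63.5 × 100 = 21.3

Youth dependency ratio: 21.3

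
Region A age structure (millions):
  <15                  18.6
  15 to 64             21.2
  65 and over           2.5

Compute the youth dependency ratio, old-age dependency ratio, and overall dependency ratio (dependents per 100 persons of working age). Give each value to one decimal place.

Youth dependency ratio = 18.6 / 21.2 × 100 = 87.7
Old-age dependency ratio = 2.5 / 21.2 × 100 = 11.8
Total dependency ratio = (18.6 + 2.5) / 21.2 × 100 = 21.1 / 21.2 × 100 = 99.5

Youth dependency ratio: 87.7
Old-age dependency ratio: 11.8
Total dependency ratio: 99.5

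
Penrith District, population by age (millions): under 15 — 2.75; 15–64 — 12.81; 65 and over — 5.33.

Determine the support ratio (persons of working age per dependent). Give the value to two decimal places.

Support ratio = 12.81 / (2.75 + 5.33) = 12.81 / 8.08 = 1.59

Support ratio: 1.59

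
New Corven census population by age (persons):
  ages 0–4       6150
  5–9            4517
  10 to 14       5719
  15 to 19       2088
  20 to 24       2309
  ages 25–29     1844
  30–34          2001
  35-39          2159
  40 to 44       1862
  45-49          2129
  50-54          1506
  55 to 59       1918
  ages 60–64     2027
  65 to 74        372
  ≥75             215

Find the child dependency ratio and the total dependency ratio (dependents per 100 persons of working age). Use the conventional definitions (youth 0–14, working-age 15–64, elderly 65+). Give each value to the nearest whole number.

Youth dependency ratio: 83
Total dependency ratio: 86

0–14: 6150 + 4517 + 5719 = 16386
15–64: 2088 + 2309 + 1844 + 2001 + 2159 + 1862 + 2129 + 1506 + 1918 + 2027 = 19843
65+: 372 + 215 = 587
Youth dependency ratio = 16386 / 19843 × 100 = 83
Total dependency ratio = (16386 + 587) / 19843 × 100 = 16973 / 19843 × 100 = 86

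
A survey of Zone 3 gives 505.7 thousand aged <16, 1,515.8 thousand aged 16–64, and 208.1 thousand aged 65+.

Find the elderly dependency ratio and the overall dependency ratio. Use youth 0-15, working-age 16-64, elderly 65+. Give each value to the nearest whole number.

Old-age dependency ratio = 208.1 / 1,515.8 × 100 = 14
Total dependency ratio = (505.7 + 208.1) / 1,515.8 × 100 = 713.8 / 1,515.8 × 100 = 47

Old-age dependency ratio: 14
Total dependency ratio: 47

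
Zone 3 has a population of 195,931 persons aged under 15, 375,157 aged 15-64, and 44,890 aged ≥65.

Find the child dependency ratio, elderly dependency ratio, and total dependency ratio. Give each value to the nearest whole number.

Youth dependency ratio: 52
Old-age dependency ratio: 12
Total dependency ratio: 64

Youth dependency ratio = 195,931 / 375,157 × 100 = 52
Old-age dependency ratio = 44,890 / 375,157 × 100 = 12
Total dependency ratio = (195,931 + 44,890) / 375,157 × 100 = 240,821 / 375,157 × 100 = 64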